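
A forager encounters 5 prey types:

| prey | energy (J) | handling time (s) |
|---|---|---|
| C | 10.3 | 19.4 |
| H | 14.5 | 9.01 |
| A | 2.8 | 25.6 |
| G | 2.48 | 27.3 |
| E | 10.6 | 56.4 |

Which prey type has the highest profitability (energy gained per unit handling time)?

In descending order of E/h:
H: 14.5/9.01 = 1.61 J/s
C: 10.3/19.4 = 0.531 J/s
E: 10.6/56.4 = 0.188 J/s
A: 2.8/25.6 = 0.109 J/s
G: 2.48/27.3 = 0.0908 J/s

H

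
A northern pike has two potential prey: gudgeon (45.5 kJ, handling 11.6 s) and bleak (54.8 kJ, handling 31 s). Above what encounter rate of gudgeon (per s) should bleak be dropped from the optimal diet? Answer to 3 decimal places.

0.071 per s

The zero-one rule: include bleak iff E₂/h₂ > λE₁/(1+λh₁). Equality gives the switch point.
λE₁h₂ = E₂ + λE₂h₁ ⇒ λ = E₂/(E₁h₂ − E₂h₁) = 54.8/(1410 − 635.7) = 0.07073 per s.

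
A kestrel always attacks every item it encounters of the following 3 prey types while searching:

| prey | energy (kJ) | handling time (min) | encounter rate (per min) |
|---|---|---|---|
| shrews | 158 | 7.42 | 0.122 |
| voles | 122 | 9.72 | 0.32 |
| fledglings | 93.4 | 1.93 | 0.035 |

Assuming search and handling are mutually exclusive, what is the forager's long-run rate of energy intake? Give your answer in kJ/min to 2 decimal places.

12.12 kJ/min

R = (0.122×158 + 0.32×122 + 0.035×93.4) / (1 + 0.122×7.42 + 0.32×9.72 + 0.035×1.93) = 61.59/5.083 = 12.12 kJ/min.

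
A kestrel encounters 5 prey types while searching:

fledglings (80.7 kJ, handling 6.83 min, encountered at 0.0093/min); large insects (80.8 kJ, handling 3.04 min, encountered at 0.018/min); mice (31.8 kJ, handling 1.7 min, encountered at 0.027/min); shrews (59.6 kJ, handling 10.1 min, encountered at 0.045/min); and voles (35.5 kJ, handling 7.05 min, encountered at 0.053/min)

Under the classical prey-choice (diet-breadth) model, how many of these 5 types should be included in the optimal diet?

E/h in descending order: large insects 26.6, mice 18.7, fledglings 11.8, shrews 5.9, voles 5.04 kJ/min. The optimal diet is the largest prefix of this list for which every included type satisfies E_i/h_i > R on the types above it.
Rate on top 1: 1.379. mice: 18.7 > 1.379 → include.
Rate on top 2: 2.102. fledglings: 11.8 > 2.102 → include.
Rate on top 3: 2.632. shrews: 5.9 > 2.632 → include.
Rate on top 4: 3.55. voles: 5.04 > 3.55 → include.
Optimal diet: large insects, mice, fledglings, shrews, voles — 5 of 5 types.

5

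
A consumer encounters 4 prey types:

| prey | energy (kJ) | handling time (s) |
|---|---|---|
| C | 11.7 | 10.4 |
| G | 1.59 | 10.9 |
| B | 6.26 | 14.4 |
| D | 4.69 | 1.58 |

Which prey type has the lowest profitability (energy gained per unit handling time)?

G

Profitability E/h (kJ/s): C = 11.7/10.4 = 1.12, G = 1.59/10.9 = 0.146, B = 6.26/14.4 = 0.435, D = 4.69/1.58 = 2.97.
Ranked: D > C > B > G.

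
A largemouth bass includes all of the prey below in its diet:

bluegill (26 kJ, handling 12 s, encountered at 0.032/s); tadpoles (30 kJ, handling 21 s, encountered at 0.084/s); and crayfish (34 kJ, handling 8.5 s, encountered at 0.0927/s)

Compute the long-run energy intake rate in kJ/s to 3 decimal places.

1.652 kJ/s

R = Σλ_iE_i / (1 + Σλ_ih_i)
Numerator: 0.032×26 + 0.084×30 + 0.0927×34 = 6.504
Denominator: 1 + 0.032×12 + 0.084×21 + 0.0927×8.5 = 3.936
R = 6.504/3.936 = 1.652 kJ/s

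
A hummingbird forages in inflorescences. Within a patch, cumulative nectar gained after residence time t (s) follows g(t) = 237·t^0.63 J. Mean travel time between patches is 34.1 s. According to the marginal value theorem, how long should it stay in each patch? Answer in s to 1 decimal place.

58.1 s

Optimal t* satisfies g'(t*) = g(t*)/(T + t*).
g'(t) = 0.63·237·t^-0.37. Setting 0.63·237·t^-0.37 = 237·t^0.63/(34.1+t) gives 0.63(34.1+t) = t, so 0.37·t = 0.63×34.1.
t* = 0.63×34.1/0.37 = 58.06 s.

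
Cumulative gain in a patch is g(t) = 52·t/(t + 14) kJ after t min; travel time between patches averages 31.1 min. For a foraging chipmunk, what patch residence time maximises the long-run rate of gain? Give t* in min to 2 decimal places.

20.87 min

By the marginal value theorem, leave when the instantaneous gain rate g'(t) equals the habitat-wide average g(t)/(T + t).
g'(t) = 52·14/(t + 14)². Setting 52·14/(t+14)² = 52t/[(t+14)(31.1+t)] gives 14(31.1+t) = t(t+14), so t² = 14×31.1 = 435.4.
t* = √435.4 = 20.87 min.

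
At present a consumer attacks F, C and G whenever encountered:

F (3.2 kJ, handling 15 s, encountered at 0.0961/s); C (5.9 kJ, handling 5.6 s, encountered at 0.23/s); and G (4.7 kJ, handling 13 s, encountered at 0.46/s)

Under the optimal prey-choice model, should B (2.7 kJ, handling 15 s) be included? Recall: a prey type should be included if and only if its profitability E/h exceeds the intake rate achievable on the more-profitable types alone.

No

Intake rate on the current diet: R = (0.0961×3.2 + 0.23×5.9 + 0.46×4.7) / (1 + 0.0961×15 + 0.23×5.6 + 0.46×13) = 3.827/9.71 = 0.3941 kJ/s.
Profitability of B: 2.7/15 = 0.18 kJ/s.
Since 0.18 < R, time spent handling B is better spent searching.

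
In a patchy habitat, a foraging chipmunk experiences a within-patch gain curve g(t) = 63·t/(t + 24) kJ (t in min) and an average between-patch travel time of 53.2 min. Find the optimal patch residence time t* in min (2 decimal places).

Maximise g(t)/(T+t): set derivative to zero → g'(t)(T+t) = g(t).
g'(t) = 63·24/(t + 24)². Setting 63·24/(t+24)² = 63t/[(t+24)(53.2+t)] gives 24(53.2+t) = t(t+24), so t² = 24×53.2 = 1277.
t* = √1277 = 35.73 min.

35.73 min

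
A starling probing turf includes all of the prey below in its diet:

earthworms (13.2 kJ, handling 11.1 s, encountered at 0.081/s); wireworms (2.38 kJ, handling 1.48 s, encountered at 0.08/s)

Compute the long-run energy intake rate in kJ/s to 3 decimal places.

0.624 kJ/s

R = Σλ_iE_i / (1 + Σλ_ih_i)
Numerator: 0.081×13.2 + 0.08×2.38 = 1.26
Denominator: 1 + 0.081×11.1 + 0.08×1.48 = 2.018
R = 1.26/2.018 = 0.6243 kJ/s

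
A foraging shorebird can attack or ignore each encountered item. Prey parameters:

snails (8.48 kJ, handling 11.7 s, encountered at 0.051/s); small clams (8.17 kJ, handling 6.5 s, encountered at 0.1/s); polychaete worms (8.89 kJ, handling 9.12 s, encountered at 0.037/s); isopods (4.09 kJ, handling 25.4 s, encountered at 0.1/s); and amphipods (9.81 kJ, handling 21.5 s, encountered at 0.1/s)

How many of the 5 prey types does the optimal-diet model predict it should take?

3

E/h in descending order: small clams 1.26, polychaete worms 0.975, snails 0.725, amphipods 0.456, isopods 0.161 kJ/s. The optimal diet is the largest prefix of this list for which every included type satisfies E_i/h_i > R on the types above it.
Rate on top 1: 0.4952. polychaete worms: 0.975 > 0.4952 → include.
Rate on top 2: 0.5766. snails: 0.725 > 0.5766 → include.
Rate on top 3: 0.6108. amphipods: 0.456 < 0.6108 → exclude; stop.
Optimal diet: small clams, polychaete worms, snails — 3 of 5 types.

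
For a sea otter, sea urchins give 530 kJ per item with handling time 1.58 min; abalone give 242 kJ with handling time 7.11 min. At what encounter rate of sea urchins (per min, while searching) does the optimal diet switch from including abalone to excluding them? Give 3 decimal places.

At the threshold, the rate on sea urchins alone equals the profitability of abalone: λ·530/(1 + λ·1.58) = 242/7.11 = 34.04.
Rearranging, λ(530 − 34.04×1.58) = 34.04, so λ = 34.04/476.2 = 0.07147 per min.

0.071 per min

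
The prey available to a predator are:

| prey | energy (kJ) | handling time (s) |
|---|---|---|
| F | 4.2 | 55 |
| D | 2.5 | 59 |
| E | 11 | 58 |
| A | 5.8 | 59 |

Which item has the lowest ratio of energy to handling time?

Profitability E/h (kJ/s): F = 4.2/55 = 0.0764, D = 2.5/59 = 0.0424, E = 11/58 = 0.19, A = 5.8/59 = 0.0983.
Ranked: E > A > F > D.

D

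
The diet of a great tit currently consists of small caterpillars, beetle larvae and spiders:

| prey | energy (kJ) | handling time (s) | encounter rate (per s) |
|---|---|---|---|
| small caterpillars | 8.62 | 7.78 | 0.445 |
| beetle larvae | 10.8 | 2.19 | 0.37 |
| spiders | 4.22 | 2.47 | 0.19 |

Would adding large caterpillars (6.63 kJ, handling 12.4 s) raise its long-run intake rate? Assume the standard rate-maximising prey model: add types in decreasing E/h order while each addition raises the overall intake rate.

No

Intake rate on the current diet: R = (0.445×8.62 + 0.37×10.8 + 0.19×4.22) / (1 + 0.445×7.78 + 0.37×2.19 + 0.19×2.47) = 8.634/5.742 = 1.504 kJ/s.
Profitability of large caterpillars: 6.63/12.4 = 0.5347 kJ/s.
Since 0.5347 < R, time spent handling large caterpillars is better spent searching.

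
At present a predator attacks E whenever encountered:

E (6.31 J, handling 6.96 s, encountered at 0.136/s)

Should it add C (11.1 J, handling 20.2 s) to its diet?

Yes

On E alone, R = ΣλE/(1+Σλh) = 0.8582/1.947 = 0.4409 J/s.
Profitability of C: 11.1/20.2 = 0.5495 J/s.
Since 0.5495 > R, including C increases the long-run rate.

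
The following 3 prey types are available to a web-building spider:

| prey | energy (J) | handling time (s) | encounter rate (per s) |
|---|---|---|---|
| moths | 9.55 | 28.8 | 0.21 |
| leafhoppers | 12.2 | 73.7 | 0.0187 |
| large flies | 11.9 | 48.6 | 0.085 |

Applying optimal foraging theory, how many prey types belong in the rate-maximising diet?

E/h in descending order: moths 0.332, large flies 0.245, leafhoppers 0.166 J/s. The optimal diet is the largest prefix of this list for which every included type satisfies E_i/h_i > R on the types above it.
Rate on top 1: 0.2845. large flies: 0.245 < 0.2845 → exclude; stop.
Optimal diet: moths — 1 of 3 types.

1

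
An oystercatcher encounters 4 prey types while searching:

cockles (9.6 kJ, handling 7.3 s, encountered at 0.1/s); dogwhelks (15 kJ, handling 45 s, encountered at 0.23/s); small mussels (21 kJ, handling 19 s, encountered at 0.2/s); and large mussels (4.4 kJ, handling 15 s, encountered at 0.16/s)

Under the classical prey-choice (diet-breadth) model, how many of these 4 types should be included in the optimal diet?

E/h in descending order: cockles 1.32, small mussels 1.11, dogwhelks 0.333, large mussels 0.293 kJ/s. The optimal diet is the largest prefix of this list for which every included type satisfies E_i/h_i > R on the types above it.
Rate on top 1: 0.5549. small mussels: 1.11 > 0.5549 → include.
Rate on top 2: 0.9331. dogwhelks: 0.333 < 0.9331 → exclude; stop.
Optimal diet: cockles, small mussels — 2 of 4 types.

2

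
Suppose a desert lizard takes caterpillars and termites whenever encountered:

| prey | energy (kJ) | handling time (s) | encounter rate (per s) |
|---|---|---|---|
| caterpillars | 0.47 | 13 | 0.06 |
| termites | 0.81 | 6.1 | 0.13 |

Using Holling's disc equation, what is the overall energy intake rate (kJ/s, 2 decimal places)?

0.05 kJ/s

R = (0.06×0.47 + 0.13×0.81) / (1 + 0.06×13 + 0.13×6.1) = 0.1335/2.573 = 0.05188 kJ/s.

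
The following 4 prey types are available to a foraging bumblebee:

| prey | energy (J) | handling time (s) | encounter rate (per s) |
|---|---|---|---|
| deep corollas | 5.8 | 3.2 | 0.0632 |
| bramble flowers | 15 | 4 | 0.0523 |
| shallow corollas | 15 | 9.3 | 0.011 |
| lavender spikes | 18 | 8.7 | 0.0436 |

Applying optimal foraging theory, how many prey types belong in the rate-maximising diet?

4

Rank by E/h (J/s): bramble flowers 3.75, lavender spikes 2.07, deep corollas 1.81, shallow corollas 1.61. Include each in turn until the next type's E/h falls below the running intake rate.
Rate on top 1: 0.6488. lavender spikes: 2.07 > 0.6488 → include.
Rate on top 2: 0.9879. deep corollas: 1.81 > 0.9879 → include.
Rate on top 3: 1.081. shallow corollas: 1.61 > 1.081 → include.
Optimal diet: bramble flowers, lavender spikes, deep corollas, shallow corollas — 4 of 4 types.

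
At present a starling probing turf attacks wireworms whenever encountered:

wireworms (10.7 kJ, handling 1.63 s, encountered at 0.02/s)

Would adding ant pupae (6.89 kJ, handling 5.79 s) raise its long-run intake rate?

On wireworms alone, R = ΣλE/(1+Σλh) = 0.214/1.033 = 0.2072 kJ/s.
Profitability of ant pupae: 6.89/5.79 = 1.19 kJ/s.
1.19 > 0.2072, so adding ant pupae raises the average — include it.

Yes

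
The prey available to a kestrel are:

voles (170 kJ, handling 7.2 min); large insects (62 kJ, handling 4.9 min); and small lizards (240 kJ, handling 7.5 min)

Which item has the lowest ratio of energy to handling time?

large insects

Profitability E/h (kJ/min): voles = 170/7.2 = 23.6, large insects = 62/4.9 = 12.7, small lizards = 240/7.5 = 32.
Ranked: small lizards > voles > large insects.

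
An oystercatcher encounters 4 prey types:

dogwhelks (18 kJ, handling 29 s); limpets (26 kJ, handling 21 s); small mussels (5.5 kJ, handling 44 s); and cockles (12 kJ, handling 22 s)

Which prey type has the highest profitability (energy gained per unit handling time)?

Profitability E/h (kJ/s): dogwhelks = 18/29 = 0.621, limpets = 26/21 = 1.24, small mussels = 5.5/44 = 0.125, cockles = 12/22 = 0.545.
Ranked: limpets > dogwhelks > cockles > small mussels.

limpets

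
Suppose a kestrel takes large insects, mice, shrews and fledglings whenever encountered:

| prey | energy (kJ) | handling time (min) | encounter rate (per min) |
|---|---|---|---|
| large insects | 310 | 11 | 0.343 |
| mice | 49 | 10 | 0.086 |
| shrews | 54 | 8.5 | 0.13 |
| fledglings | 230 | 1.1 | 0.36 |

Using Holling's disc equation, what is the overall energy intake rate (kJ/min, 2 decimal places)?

28.09 kJ/min

R = Σλ_iE_i / (1 + Σλ_ih_i)
Numerator: 0.343×310 + 0.086×49 + 0.13×54 + 0.36×230 = 200.4
Denominator: 1 + 0.343×11 + 0.086×10 + 0.13×8.5 + 0.36×1.1 = 7.134
R = 200.4/7.134 = 28.09 kJ/min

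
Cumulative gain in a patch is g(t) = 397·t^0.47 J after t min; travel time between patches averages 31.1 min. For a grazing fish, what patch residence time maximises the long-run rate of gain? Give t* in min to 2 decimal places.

27.58 min

Optimal t* satisfies g'(t*) = g(t*)/(T + t*).
g'(t) = 0.47·397·t^-0.53. Setting 0.47·397·t^-0.53 = 397·t^0.47/(31.1+t) gives 0.47(31.1+t) = t, so 0.53·t = 0.47×31.1.
t* = 0.47×31.1/0.53 = 27.58 min.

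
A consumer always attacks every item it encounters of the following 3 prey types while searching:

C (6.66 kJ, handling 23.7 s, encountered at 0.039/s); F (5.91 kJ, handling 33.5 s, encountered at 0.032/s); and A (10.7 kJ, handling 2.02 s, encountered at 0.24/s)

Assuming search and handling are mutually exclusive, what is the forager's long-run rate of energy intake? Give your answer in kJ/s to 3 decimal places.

0.867 kJ/s

R = (0.039×6.66 + 0.032×5.91 + 0.24×10.7) / (1 + 0.039×23.7 + 0.032×33.5 + 0.24×2.02) = 3.017/3.481 = 0.8666 kJ/s.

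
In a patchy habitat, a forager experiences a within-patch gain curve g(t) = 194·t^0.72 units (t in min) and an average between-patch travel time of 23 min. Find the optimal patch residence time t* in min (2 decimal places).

Maximise g(t)/(T+t): set derivative to zero → g'(t)(T+t) = g(t).
g'(t) = 0.72·194·t^-0.28. Setting 0.72·194·t^-0.28 = 194·t^0.72/(23+t) gives 0.72(23+t) = t, so 0.28·t = 0.72×23.
t* = 0.72×23/0.28 = 59.14 min.

59.14 min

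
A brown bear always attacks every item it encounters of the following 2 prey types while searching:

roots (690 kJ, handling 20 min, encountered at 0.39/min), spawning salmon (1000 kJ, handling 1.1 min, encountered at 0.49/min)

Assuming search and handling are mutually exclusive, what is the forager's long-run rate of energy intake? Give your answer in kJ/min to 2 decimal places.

Energy encountered per unit search time: 0.39×690 + 0.49×1000 = 759.1 kJ/min.
Handling time per unit search time: 0.39×20 + 0.49×1.1 = 8.339.
Rate = 759.1/(1 + 8.339) = 81.28 kJ/min.

81.28 kJ/min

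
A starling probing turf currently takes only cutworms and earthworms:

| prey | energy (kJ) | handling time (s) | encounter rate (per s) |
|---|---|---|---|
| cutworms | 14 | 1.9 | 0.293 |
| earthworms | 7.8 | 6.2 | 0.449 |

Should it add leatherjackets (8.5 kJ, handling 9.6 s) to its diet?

No

Intake rate on the current diet: R = (0.293×14 + 0.449×7.8) / (1 + 0.293×1.9 + 0.449×6.2) = 7.604/4.341 = 1.752 kJ/s.
leatherjackets: E/h = 8.5/9.6 = 0.8854 kJ/s.
Since 0.8854 < R, time spent handling leatherjackets is better spent searching.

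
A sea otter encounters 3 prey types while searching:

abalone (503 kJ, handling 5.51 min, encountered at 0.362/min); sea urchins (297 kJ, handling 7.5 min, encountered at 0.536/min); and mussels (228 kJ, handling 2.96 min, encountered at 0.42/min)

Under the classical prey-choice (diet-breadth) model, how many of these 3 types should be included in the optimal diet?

2

E/h in descending order: abalone 91.3, mussels 77, sea urchins 39.6 kJ/min. The optimal diet is the largest prefix of this list for which every included type satisfies E_i/h_i > R on the types above it.
Rate on top 1: 60.8. mussels: 77 > 60.8 → include.
Rate on top 2: 65.56. sea urchins: 39.6 < 65.56 → exclude; stop.
Optimal diet: abalone, mussels — 2 of 3 types.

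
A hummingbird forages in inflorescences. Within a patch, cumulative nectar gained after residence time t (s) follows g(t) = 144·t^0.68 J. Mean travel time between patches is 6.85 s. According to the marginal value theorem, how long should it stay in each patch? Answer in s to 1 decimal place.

14.6 s

By the marginal value theorem, leave when the instantaneous gain rate g'(t) equals the habitat-wide average g(t)/(T + t).
g'(t) = 0.68·144·t^-0.32. Setting 0.68·144·t^-0.32 = 144·t^0.68/(6.85+t) gives 0.68(6.85+t) = t, so 0.32·t = 0.68×6.85.
t* = 0.68×6.85/0.32 = 14.56 s.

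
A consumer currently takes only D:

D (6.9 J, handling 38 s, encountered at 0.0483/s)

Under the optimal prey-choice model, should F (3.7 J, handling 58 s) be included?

Current rate: (0.0483×6.9)/(1 + 0.0483×38) = 0.1175 J/s.
Profitability of F: 3.7/58 = 0.06379 J/s.
Since 0.06379 < R, time spent handling F is better spent searching.

No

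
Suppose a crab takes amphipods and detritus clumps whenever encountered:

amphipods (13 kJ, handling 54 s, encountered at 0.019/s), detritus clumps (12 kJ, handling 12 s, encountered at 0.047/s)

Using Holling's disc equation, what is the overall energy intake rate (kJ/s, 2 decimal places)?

0.31 kJ/s

Energy encountered per unit search time: 0.019×13 + 0.047×12 = 0.811 kJ/s.
Handling time per unit search time: 0.019×54 + 0.047×12 = 1.59.
Rate = 0.811/(1 + 1.59) = 0.3131 kJ/s.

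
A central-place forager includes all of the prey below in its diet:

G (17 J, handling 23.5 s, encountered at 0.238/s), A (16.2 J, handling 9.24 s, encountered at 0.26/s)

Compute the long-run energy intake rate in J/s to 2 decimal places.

R = (0.238×17 + 0.26×16.2) / (1 + 0.238×23.5 + 0.26×9.24) = 8.258/8.995 = 0.918 J/s.

0.92 J/s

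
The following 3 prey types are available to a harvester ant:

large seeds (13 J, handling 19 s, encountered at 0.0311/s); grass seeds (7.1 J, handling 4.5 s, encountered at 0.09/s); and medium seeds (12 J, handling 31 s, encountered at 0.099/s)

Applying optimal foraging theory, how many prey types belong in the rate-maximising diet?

2

Rank by E/h (J/s): grass seeds 1.58, large seeds 0.684, medium seeds 0.387. Include each in turn until the next type's E/h falls below the running intake rate.
Rate on top 1: 0.4548. large seeds: 0.684 > 0.4548 → include.
Rate on top 2: 0.5227. medium seeds: 0.387 < 0.5227 → exclude; stop.
Optimal diet: grass seeds, large seeds — 2 of 3 types.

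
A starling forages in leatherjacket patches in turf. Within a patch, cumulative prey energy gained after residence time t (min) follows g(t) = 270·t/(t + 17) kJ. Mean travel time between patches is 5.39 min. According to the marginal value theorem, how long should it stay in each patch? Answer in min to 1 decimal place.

Maximise g(t)/(T+t): set derivative to zero → g'(t)(T+t) = g(t).
g'(t) = 270·17/(t + 17)². Setting 270·17/(t+17)² = 270t/[(t+17)(5.39+t)] gives 17(5.39+t) = t(t+17), so t² = 17×5.39 = 91.63.
t* = √91.63 = 9.572 min.

9.6 min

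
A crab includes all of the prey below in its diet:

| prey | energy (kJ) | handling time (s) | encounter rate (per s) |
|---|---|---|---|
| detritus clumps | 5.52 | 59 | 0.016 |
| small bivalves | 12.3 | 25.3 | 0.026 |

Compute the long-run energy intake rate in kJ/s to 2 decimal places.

0.16 kJ/s

Energy encountered per unit search time: 0.016×5.52 + 0.026×12.3 = 0.4081 kJ/s.
Handling time per unit search time: 0.016×59 + 0.026×25.3 = 1.602.
Rate = 0.4081/(1 + 1.602) = 0.1569 kJ/s.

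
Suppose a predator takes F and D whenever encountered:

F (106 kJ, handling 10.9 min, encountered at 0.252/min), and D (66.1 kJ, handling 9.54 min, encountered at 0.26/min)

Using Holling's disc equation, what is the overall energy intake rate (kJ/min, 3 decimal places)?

7.049 kJ/min

R = Σλ_iE_i / (1 + Σλ_ih_i)
Numerator: 0.252×106 + 0.26×66.1 = 43.9
Denominator: 1 + 0.252×10.9 + 0.26×9.54 = 6.227
R = 43.9/6.227 = 7.049 kJ/min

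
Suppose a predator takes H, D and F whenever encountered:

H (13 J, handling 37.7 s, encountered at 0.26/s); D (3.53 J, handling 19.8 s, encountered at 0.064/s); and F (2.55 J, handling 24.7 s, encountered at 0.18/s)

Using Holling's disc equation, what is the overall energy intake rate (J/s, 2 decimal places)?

0.25 J/s

R = Σλ_iE_i / (1 + Σλ_ih_i)
Numerator: 0.26×13 + 0.064×3.53 + 0.18×2.55 = 4.065
Denominator: 1 + 0.26×37.7 + 0.064×19.8 + 0.18×24.7 = 16.52
R = 4.065/16.52 = 0.2461 J/s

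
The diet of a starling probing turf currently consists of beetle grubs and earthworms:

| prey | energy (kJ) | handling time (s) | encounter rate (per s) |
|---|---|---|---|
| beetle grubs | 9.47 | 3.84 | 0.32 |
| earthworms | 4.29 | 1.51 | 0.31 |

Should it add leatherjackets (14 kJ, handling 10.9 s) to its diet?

No

Current rate: (0.32×9.47 + 0.31×4.29)/(1 + 0.32×3.84 + 0.31×1.51) = 1.617 kJ/s.
Profitability of leatherjackets: 14/10.9 = 1.284 kJ/s.
Since 1.284 < R, time spent handling leatherjackets is better spent searching.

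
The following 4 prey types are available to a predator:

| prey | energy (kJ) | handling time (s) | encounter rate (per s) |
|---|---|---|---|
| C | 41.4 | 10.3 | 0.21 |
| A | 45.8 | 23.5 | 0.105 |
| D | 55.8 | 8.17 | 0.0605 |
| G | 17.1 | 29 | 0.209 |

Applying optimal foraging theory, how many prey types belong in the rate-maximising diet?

Rank by E/h (kJ/s): D 6.83, C 4.02, A 1.95, G 0.59. Include each in turn until the next type's E/h falls below the running intake rate.
Rate on top 1: 2.259. C: 4.02 > 2.259 → include.
Rate on top 2: 3.3. A: 1.95 < 3.3 → exclude; stop.
Optimal diet: D, C — 2 of 4 types.

2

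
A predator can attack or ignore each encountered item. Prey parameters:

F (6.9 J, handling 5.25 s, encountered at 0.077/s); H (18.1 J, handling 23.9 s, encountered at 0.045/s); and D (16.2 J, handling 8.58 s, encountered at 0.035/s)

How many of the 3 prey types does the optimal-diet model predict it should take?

3

Rank by E/h (J/s): D 1.89, F 1.31, H 0.757. Include each in turn until the next type's E/h falls below the running intake rate.
Rate on top 1: 0.4361. F: 1.31 > 0.4361 → include.
Rate on top 2: 0.6443. H: 0.757 > 0.6443 → include.
Optimal diet: D, F, H — 3 of 3 types.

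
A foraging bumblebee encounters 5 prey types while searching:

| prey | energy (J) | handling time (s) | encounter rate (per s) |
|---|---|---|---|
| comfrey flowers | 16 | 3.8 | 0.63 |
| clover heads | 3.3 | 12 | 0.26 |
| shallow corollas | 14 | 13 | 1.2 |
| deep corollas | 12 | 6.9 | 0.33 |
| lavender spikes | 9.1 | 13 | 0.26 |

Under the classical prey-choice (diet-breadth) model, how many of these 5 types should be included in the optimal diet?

1

Profitabilities (E/h, J/s): comfrey flowers 4.21, deep corollas 1.74, shallow corollas 1.08, lavender spikes 0.7, clover heads 0.275. Add prey in this order while the next type's profitability exceeds the intake rate on those already taken.
Rate on top 1: 2.97. deep corollas: 1.74 < 2.97 → exclude; stop.
Optimal diet: comfrey flowers — 1 of 5 types.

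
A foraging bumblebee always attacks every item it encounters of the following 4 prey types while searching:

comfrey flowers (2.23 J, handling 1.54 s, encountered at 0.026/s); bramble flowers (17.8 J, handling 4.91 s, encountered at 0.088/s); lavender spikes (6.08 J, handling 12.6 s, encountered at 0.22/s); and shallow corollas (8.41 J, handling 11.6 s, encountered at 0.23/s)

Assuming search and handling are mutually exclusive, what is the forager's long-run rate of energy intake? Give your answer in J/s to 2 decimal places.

R = Σλ_iE_i / (1 + Σλ_ih_i)
Numerator: 0.026×2.23 + 0.088×17.8 + 0.22×6.08 + 0.23×8.41 = 4.896
Denominator: 1 + 0.026×1.54 + 0.088×4.91 + 0.22×12.6 + 0.23×11.6 = 6.912
R = 4.896/6.912 = 0.7084 J/s

0.71 J/s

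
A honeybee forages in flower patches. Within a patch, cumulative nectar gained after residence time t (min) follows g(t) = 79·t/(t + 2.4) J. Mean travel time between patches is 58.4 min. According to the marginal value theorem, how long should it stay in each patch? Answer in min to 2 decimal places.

Optimal t* satisfies g'(t*) = g(t*)/(T + t*).
g'(t) = 79·2.4/(t + 2.4)². Setting 79·2.4/(t+2.4)² = 79t/[(t+2.4)(58.4+t)] gives 2.4(58.4+t) = t(t+2.4), so t² = 2.4×58.4 = 140.2.
t* = √140.2 = 11.84 min.

11.84 min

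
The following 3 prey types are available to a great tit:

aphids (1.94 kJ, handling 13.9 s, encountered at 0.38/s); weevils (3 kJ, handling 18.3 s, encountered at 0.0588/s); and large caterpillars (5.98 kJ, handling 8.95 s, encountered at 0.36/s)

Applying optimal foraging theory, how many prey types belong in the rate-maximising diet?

1

Profitabilities (E/h, kJ/s): large caterpillars 0.668, weevils 0.164, aphids 0.14. Add prey in this order while the next type's profitability exceeds the intake rate on those already taken.
Rate on top 1: 0.5099. weevils: 0.164 < 0.5099 → exclude; stop.
Optimal diet: large caterpillars — 1 of 3 types.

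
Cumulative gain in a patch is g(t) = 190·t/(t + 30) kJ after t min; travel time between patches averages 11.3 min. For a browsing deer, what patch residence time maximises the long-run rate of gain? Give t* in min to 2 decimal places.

Optimal t* satisfies g'(t*) = g(t*)/(T + t*).
g'(t) = 190·30/(t + 30)². Setting 190·30/(t+30)² = 190t/[(t+30)(11.3+t)] gives 30(11.3+t) = t(t+30), so t² = 30×11.3 = 339.
t* = √339 = 18.41 min.

18.41 min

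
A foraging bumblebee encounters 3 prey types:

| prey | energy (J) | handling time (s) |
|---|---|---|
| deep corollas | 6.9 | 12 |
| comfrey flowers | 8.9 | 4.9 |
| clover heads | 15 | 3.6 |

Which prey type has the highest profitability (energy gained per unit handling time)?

Profitability E/h (J/s): deep corollas = 6.9/12 = 0.575, comfrey flowers = 8.9/4.9 = 1.82, clover heads = 15/3.6 = 4.17.
Ranked: clover heads > comfrey flowers > deep corollas.

clover heads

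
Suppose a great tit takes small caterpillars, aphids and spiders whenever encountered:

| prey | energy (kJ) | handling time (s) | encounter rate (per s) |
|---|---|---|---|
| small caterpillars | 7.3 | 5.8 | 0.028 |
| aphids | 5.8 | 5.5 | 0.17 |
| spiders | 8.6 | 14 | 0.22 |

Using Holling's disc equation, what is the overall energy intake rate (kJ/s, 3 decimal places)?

0.595 kJ/s

R = Σλ_iE_i / (1 + Σλ_ih_i)
Numerator: 0.028×7.3 + 0.17×5.8 + 0.22×8.6 = 3.082
Denominator: 1 + 0.028×5.8 + 0.17×5.5 + 0.22×14 = 5.177
R = 3.082/5.177 = 0.5954 kJ/s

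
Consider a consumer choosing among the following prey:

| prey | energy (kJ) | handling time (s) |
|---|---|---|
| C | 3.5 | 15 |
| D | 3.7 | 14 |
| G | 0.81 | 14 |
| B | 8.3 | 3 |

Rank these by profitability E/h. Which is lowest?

G

In descending order of E/h:
B: 8.3/3 = 2.77 kJ/s
D: 3.7/14 = 0.264 kJ/s
C: 3.5/15 = 0.233 kJ/s
G: 0.81/14 = 0.0579 kJ/s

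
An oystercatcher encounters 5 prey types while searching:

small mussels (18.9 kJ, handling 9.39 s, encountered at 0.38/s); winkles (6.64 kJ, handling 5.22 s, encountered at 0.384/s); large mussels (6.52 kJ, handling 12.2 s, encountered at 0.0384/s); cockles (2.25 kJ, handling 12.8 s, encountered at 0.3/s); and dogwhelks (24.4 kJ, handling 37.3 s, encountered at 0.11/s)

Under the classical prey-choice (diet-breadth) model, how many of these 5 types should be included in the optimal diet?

1

E/h in descending order: small mussels 2.01, winkles 1.27, dogwhelks 0.654, large mussels 0.534, cockles 0.176 kJ/s. The optimal diet is the largest prefix of this list for which every included type satisfies E_i/h_i > R on the types above it.
Rate on top 1: 1.572. winkles: 1.27 < 1.572 → exclude; stop.
Optimal diet: small mussels — 1 of 5 types.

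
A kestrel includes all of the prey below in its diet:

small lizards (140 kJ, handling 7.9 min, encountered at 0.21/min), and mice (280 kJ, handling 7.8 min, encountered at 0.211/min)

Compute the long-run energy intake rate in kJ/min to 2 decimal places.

R = Σλ_iE_i / (1 + Σλ_ih_i)
Numerator: 0.21×140 + 0.211×280 = 88.48
Denominator: 1 + 0.21×7.9 + 0.211×7.8 = 4.305
R = 88.48/4.305 = 20.55 kJ/min

20.55 kJ/min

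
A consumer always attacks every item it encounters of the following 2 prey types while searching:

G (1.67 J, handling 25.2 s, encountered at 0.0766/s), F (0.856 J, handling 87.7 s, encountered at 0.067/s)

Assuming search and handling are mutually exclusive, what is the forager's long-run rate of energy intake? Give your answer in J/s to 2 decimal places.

R = (0.0766×1.67 + 0.067×0.856) / (1 + 0.0766×25.2 + 0.067×87.7) = 0.1853/8.806 = 0.02104 J/s.

0.02 J/s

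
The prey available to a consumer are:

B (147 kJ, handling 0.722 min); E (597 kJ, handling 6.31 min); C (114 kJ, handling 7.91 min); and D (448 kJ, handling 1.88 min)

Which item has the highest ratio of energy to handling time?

In descending order of E/h:
D: 448/1.88 = 238 kJ/min
B: 147/0.722 = 204 kJ/min
E: 597/6.31 = 94.6 kJ/min
C: 114/7.91 = 14.4 kJ/min

D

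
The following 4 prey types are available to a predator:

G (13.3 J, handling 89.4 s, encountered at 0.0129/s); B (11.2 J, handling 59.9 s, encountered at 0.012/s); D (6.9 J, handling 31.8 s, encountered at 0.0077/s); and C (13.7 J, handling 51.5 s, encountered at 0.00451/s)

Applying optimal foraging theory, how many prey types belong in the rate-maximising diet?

4

Profitabilities (E/h, J/s): C 0.266, D 0.217, B 0.187, G 0.149. Add prey in this order while the next type's profitability exceeds the intake rate on those already taken.
Rate on top 1: 0.05014. D: 0.217 > 0.05014 → include.
Rate on top 2: 0.0778. B: 0.187 > 0.0778 → include.
Rate on top 3: 0.1135. G: 0.149 > 0.1135 → include.
Optimal diet: C, D, B, G — 4 of 4 types.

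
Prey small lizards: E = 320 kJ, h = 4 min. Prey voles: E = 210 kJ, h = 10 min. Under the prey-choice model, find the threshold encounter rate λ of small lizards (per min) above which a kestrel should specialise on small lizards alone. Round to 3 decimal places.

0.089 per min

Drop voles once their profitability E₂/h₂ falls below the rate achievable on small lizards alone: E₂/h₂ = λE₁/(1 + λh₁).
Solve for λ: λE₁h₂ = E₂(1 + λh₁) → λ(E₁h₂ − E₂h₁) = E₂ → λ = E₂/(E₁h₂ − E₂h₁).
λ = 210/(320×10 − 210×4) = 210/2360 = 0.08898 per min.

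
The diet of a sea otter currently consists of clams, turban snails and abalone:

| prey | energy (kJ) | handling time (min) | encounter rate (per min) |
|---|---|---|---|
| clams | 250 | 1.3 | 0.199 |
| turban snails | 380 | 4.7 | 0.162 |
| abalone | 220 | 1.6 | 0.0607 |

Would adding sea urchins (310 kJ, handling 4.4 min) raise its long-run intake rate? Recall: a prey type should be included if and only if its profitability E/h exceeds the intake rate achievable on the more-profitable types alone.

Current rate: (0.199×250 + 0.162×380 + 0.0607×220)/(1 + 0.199×1.3 + 0.162×4.7 + 0.0607×1.6) = 58.88 kJ/min.
sea urchins: E/h = 310/4.4 = 70.45 kJ/min.
Since 70.45 > R, including sea urchins increases the long-run rate.

Yes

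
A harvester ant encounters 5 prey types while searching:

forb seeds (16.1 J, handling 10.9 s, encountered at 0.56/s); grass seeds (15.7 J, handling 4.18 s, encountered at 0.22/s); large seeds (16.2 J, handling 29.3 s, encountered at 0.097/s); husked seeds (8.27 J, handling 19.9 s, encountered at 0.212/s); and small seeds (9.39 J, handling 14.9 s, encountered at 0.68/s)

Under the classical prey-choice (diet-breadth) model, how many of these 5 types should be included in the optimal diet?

Profitabilities (E/h, J/s): grass seeds 3.76, forb seeds 1.48, small seeds 0.63, large seeds 0.553, husked seeds 0.416. Add prey in this order while the next type's profitability exceeds the intake rate on those already taken.
Rate on top 1: 1.799. forb seeds: 1.48 < 1.799 → exclude; stop.
Optimal diet: grass seeds — 1 of 5 types.

1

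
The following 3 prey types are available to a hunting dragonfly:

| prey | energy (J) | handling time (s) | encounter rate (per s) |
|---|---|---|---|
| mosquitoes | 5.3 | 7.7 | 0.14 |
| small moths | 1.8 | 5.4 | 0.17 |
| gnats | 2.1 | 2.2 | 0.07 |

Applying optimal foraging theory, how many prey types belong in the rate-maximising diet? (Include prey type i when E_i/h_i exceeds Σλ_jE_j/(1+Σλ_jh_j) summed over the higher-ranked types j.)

2

Profitabilities (E/h, J/s): gnats 0.955, mosquitoes 0.688, small moths 0.333. Add prey in this order while the next type's profitability exceeds the intake rate on those already taken.
Rate on top 1: 0.1274. mosquitoes: 0.688 > 0.1274 → include.
Rate on top 2: 0.3983. small moths: 0.333 < 0.3983 → exclude; stop.
Optimal diet: gnats, mosquitoes — 2 of 3 types.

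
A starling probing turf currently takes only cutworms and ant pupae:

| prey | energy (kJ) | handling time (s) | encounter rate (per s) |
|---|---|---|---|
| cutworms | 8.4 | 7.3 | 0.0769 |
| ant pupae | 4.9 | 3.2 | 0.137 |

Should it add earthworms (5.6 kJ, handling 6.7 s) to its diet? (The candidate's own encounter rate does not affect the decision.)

Current rate: (0.0769×8.4 + 0.137×4.9)/(1 + 0.0769×7.3 + 0.137×3.2) = 0.6587 kJ/s.
Profitability of earthworms: 5.6/6.7 = 0.8358 kJ/s.
0.8358 > 0.6587, so adding earthworms raises the average — include it.

Yes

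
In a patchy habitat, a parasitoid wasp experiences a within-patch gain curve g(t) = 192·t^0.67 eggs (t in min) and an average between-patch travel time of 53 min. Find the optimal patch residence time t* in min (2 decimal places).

107.61 min

Maximise g(t)/(T+t): set derivative to zero → g'(t)(T+t) = g(t).
g'(t) = 0.67·192·t^-0.33. Setting 0.67·192·t^-0.33 = 192·t^0.67/(53+t) gives 0.67(53+t) = t, so 0.33·t = 0.67×53.
t* = 0.67×53/0.33 = 107.6 min.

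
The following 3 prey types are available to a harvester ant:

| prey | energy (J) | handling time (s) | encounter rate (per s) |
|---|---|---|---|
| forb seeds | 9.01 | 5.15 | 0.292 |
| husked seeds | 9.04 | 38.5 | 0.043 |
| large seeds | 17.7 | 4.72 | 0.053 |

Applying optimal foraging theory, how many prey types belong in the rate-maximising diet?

Profitabilities (E/h, J/s): large seeds 3.75, forb seeds 1.75, husked seeds 0.235. Add prey in this order while the next type's profitability exceeds the intake rate on those already taken.
Rate on top 1: 0.7504. forb seeds: 1.75 > 0.7504 → include.
Rate on top 2: 1.296. husked seeds: 0.235 < 1.296 → exclude; stop.
Optimal diet: large seeds, forb seeds — 2 of 3 types.

2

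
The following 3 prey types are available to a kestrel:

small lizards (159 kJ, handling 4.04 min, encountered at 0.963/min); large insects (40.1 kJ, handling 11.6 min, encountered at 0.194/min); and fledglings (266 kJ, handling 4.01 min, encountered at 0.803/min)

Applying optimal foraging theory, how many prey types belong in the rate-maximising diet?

Profitabilities (E/h, kJ/min): fledglings 66.3, small lizards 39.4, large insects 3.46. Add prey in this order while the next type's profitability exceeds the intake rate on those already taken.
Rate on top 1: 50.62. small lizards: 39.4 < 50.62 → exclude; stop.
Optimal diet: fledglings — 1 of 3 types.

1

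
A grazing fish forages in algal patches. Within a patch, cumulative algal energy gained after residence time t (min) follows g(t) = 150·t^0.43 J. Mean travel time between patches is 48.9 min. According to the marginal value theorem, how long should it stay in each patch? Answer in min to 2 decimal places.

36.89 min

By the marginal value theorem, leave when the instantaneous gain rate g'(t) equals the habitat-wide average g(t)/(T + t).
g'(t) = 0.43·150·t^-0.57. Setting 0.43·150·t^-0.57 = 150·t^0.43/(48.9+t) gives 0.43(48.9+t) = t, so 0.57·t = 0.43×48.9.
t* = 0.43×48.9/0.57 = 36.89 min.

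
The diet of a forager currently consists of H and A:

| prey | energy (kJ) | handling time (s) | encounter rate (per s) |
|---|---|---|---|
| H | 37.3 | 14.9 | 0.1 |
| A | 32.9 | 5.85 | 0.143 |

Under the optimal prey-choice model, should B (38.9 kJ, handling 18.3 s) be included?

Intake rate on the current diet: R = (0.1×37.3 + 0.143×32.9) / (1 + 0.1×14.9 + 0.143×5.85) = 8.435/3.327 = 2.536 kJ/s.
Profitability of B: 38.9/18.3 = 2.126 kJ/s.
2.126 < 2.536, so adding B would lower the average — exclude it.

No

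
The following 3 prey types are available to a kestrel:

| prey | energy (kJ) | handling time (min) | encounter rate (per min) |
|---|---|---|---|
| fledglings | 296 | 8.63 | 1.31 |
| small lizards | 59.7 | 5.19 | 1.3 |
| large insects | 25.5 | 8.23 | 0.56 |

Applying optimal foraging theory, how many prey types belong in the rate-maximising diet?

1

Profitabilities (E/h, kJ/min): fledglings 34.3, small lizards 11.5, large insects 3.1. Add prey in this order while the next type's profitability exceeds the intake rate on those already taken.
Rate on top 1: 31.51. small lizards: 11.5 < 31.51 → exclude; stop.
Optimal diet: fledglings — 1 of 3 types.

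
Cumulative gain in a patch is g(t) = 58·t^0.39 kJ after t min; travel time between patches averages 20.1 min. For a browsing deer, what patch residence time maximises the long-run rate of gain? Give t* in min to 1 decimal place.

Maximise g(t)/(T+t): set derivative to zero → g'(t)(T+t) = g(t).
g'(t) = 0.39·58·t^-0.61. Setting 0.39·58·t^-0.61 = 58·t^0.39/(20.1+t) gives 0.39(20.1+t) = t, so 0.61·t = 0.39×20.1.
t* = 0.39×20.1/0.61 = 12.85 min.

12.9 min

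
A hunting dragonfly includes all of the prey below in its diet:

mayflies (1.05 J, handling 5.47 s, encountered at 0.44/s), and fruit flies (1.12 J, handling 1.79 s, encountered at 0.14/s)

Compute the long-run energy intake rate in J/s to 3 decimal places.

0.169 J/s

R = (0.44×1.05 + 0.14×1.12) / (1 + 0.44×5.47 + 0.14×1.79) = 0.6188/3.657 = 0.1692 J/s.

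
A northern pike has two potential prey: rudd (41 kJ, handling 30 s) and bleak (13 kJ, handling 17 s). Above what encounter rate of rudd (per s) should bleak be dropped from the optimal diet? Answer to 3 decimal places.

0.042 per s

The zero-one rule: include bleak iff E₂/h₂ > λE₁/(1+λh₁). Equality gives the switch point.
λE₁h₂ = E₂ + λE₂h₁ ⇒ λ = E₂/(E₁h₂ − E₂h₁) = 13/(697 − 390) = 0.04235 per s.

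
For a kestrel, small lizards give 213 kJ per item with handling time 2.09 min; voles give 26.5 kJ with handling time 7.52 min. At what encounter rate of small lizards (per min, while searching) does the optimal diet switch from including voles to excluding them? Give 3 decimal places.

0.017 per min

At the threshold, the rate on small lizards alone equals the profitability of voles: λ·213/(1 + λ·2.09) = 26.5/7.52 = 3.524.
Rearranging, λ(213 − 3.524×2.09) = 3.524, so λ = 3.524/205.6 = 0.01714 per min.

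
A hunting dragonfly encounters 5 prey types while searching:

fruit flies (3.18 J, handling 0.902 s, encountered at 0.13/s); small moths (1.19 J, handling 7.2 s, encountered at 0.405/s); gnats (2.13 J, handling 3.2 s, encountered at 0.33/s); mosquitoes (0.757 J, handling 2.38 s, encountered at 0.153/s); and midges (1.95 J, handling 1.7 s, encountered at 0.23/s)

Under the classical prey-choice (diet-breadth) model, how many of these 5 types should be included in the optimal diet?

3

Rank by E/h (J/s): fruit flies 3.53, midges 1.15, gnats 0.666, mosquitoes 0.318, small moths 0.165. Include each in turn until the next type's E/h falls below the running intake rate.
Rate on top 1: 0.37. midges: 1.15 > 0.37 → include.
Rate on top 2: 0.5715. gnats: 0.666 > 0.5715 → include.
Rate on top 3: 0.6102. mosquitoes: 0.318 < 0.6102 → exclude; stop.
Optimal diet: fruit flies, midges, gnats — 3 of 5 types.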